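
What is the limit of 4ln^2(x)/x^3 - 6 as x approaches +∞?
The quotient is an ∞/∞ indeterminate form as x → +∞.
The polynomial denominator x^3 dominates the logarithmic numerator (any positive power of x ≫ ln^2(x) as x → ∞), so the quotient → 0.
Adding the constant: 0 - 6 = -6. Limit = -6.

Final answer: -6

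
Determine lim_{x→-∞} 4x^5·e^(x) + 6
The product is a 0·∞ indeterminate form at x → -∞.
Rewrite the product as 4x^5 / e^(-x) (an ∞/∞ form) and apply L'Hôpital, or use the standard hierarchy e^(|x|) ≫ |x^5| as x → -∞.
The indeterminate product → 0, so the limit = 6.

Final answer: 6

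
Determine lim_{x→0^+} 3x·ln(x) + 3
The product is a 0·∞ indeterminate form at x → 0⁺.
Rewrite the product as 3·ln(x) / x^(-1) and apply L'Hôpital, or use the standard hierarchy x^(-1) ≫ |ln x| as x → 0⁺.
The indeterminate product → 0, so the limit = 3.

Final answer: 3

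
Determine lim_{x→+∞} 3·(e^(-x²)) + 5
Evaluate the dominant behaviour as x → +∞; each term tends to a finite value or vanishes.
Limit = 5.

Final answer: 5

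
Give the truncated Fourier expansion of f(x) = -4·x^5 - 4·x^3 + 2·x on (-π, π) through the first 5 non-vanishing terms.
(-908 - 8·π^4 + 152·π^2)·sin(x) + (-16·π^2 + 22 + 4·π^4)·sin(2·x) + (-8·π^4/3 - 68/81 + 88·π^2/27)·sin(3·x) + (-π^2/2 - 13/16 + 2·π^4)·sin(4·x) + (-8·π^4/5 - 8·π^2/25 + 548/625)·sin(5·x)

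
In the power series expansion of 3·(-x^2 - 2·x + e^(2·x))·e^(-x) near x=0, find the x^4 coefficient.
Expand to order 4: 3·(-x^2 - 2·x + e^(2·x))·e^(-x) = -3·x^4/8 + x^3/2 + 9·x^2/2 - 3·x + 3 + O(x^5).
The coefficient of x^4 is -3/8.

Final answer: -3/8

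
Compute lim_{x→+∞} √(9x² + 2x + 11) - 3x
As x → +∞: multiply by the conjugate to get (2x+11)/(√(9x²+2x+11)+3x); the denominator ~ 6x, so the limit is 2/6 = 1/3.
Limit = 1/3.

Final answer: 1/3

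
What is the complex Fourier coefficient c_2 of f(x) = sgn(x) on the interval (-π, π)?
Compute the real Fourier coefficients first: a_2 = 0, b_2 = 0.
Then c_2 = (a_2 − i·b_2)/2 = 0.

Final answer: 0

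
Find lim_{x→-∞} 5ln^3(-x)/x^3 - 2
The quotient is an ∞/∞ indeterminate form as x → -∞.
Compare growth rates of the dominant terms (exponentials ≫ polynomials ≫ logarithms), or apply L'Hôpital's rule; the quotient → 0.
Adding the constant: 0 - 2 = -2. Limit = -2.

Final answer: -2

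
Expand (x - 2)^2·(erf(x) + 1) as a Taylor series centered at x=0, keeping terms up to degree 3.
-2·x^3/(3·√(π)) + x^2·(1 - 8/√(π)) + x·(-4 + 8/√(π)) + 4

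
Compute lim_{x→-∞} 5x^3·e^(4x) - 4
The product is a 0·∞ indeterminate form at x → -∞.
Rewrite the product as 5x^3 / e^(-4x) (an ∞/∞ form) and apply L'Hôpital, or use the standard hierarchy e^(4|x|) ≫ |x^3| as x → -∞.
The indeterminate product → 0, so the limit = -4.

Final answer: -4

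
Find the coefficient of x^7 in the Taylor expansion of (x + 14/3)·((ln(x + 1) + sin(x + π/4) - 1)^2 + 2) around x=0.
14·(-1 + √(2)/2)^2·(2·(-√(2)/(1440·(-1 + √(2)/2)) - 1/(6·(-1 + √(2)/2)))·(1/(-1 + √(2)/2) + √(2)/(2·(-1 + √(2)/2))) + 2·(-√(2)/(4·(-1 + √(2)/2)) - 1/(2·(-1 + √(2)/2)))·(1/(5·(-1 + √(2)/2)) + √(2)/(240·(-1 + √(2)/2))) + 2·(√(2)/(48·(-1 + √(2)/2)) - 1/(4·(-1 + √(2)/2)))·(1/(3·(-1 + √(2)/2)) - √(2)/(12·(-1 + √(2)/2))) + 2/(7·(-1 + √(2)/2)) - √(2)/(5040·(-1 + √(2)/2)))/3 + (-1 + √(2)/2)^2·(-√(2)/(720·(-1 + √(2)/2)) + (1/(3·(-1 + √(2)/2)) - √(2)/(12·(-1 + √(2)/2)))^2 - 1/(3·(-1 + √(2)/2)) + 2·(-√(2)/(4·(-1 + √(2)/2)) - 1/(2·(-1 + √(2)/2)))·(√(2)/(48·(-1 + √(2)/2)) - 1/(4·(-1 + √(2)/2))) + 2·(1/(5·(-1 + √(2)/2)) + √(2)/(240·(-1 + √(2)/2)))·(1/(-1 + √(2)/2) + √(2)/(2·(-1 + √(2)/2))))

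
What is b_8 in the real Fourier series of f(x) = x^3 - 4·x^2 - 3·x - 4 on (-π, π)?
b_8 = (1/π) ∫_{-π}^{π} f(x)·sin(8x) dx.
Evaluate the integral (use parity and integration by parts as needed): b_8 = 99/128 - π^2/4.

Final answer: 99/128 - π^2/4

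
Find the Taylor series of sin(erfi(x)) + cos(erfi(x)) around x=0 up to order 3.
x^3·(-4/(3·π^(3/2)) + 2/(3·√(π))) - 2·x^2/π + 2·x/√(π) + 1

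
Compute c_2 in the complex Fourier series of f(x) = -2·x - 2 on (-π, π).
Compute the real Fourier coefficients first: a_2 = 0, b_2 = 2.
Then c_2 = (a_2 − i·b_2)/2 = -i.

Final answer: -i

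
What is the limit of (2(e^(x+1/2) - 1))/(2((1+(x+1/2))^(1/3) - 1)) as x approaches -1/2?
Both numerator and denominator → 0 as x → -1/2; this is a 0/0 indeterminate form.
Expand each to leading order near x = -1/2: numerator ~ 2·(x + 1/2), denominator ~ 2·(x + 1/2)/3.
The limit of the ratio is 3.

Final answer: 3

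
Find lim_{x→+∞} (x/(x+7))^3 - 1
As x → +∞: x/(x+7) = 1/(1 + 7/x) → 1, and the 3rd power of a limit-1 base also → 1; with the additive constant, 1 - 1 = 0.
Limit = 0.

Final answer: 0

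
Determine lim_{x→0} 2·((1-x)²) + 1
Direct substitution at x = 0 gives 3.

Final answer: 3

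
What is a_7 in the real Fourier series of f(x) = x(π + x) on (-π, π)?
a_7 = (1/π) ∫_{-π}^{π} f(x)·cos(7x) dx.
Evaluate the integral (use parity and integration by parts as needed): a_7 = -4/49.

Final answer: -4/49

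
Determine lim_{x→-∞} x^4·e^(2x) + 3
The product is a 0·∞ indeterminate form at x → -∞.
Rewrite the product as x^4 / e^(-2x) (an ∞/∞ form) and apply L'Hôpital, or use the standard hierarchy e^(2|x|) ≫ |x^4| as x → -∞.
The indeterminate product → 0, so the limit = 3.

Final answer: 3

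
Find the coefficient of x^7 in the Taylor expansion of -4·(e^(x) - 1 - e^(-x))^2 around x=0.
Expand to order 7: -4·(e^(x) - 1 - e^(-x))^2 = x^7/315 - 32·x^6/45 + 2·x^5/15 - 16·x^4/3 + 8·x^3/3 - 16·x^2 + 16·x - 4 + O(x^8).
The coefficient of x^7 is 1/315.

Final answer: 1/315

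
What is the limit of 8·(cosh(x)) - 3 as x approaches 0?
Direct substitution at x = 0 gives 5.

Final answer: 5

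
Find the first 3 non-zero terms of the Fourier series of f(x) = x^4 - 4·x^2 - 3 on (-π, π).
(64 - 8·π^2)·cos(x) + (-7 + 2·π^2)·cos(2·x) - 4·π^2/3 - 3 + π^4/5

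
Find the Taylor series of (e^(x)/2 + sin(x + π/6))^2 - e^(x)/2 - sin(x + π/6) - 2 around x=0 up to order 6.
x^6·((1/12 - √(3)/12)^2 + 2·(1/240 + √(3)/240)·(1/2 + √(3)/2)) + x^5·(11/240 + 11·√(3)/240) + x^4·(2·(1/12 - √(3)/12)·(1/2 + √(3)/2) + 1/24) + x^3·(1/12 - √(3)/12) + x^2·(1/2 + √(3)/2)^2 + x·(1/2 + √(3)/2) - 2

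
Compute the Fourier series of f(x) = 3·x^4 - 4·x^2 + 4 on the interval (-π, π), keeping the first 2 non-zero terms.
(160 - 24·π^2)·cos(x) - 4·π^2/3 + 4 + 3·π^4/5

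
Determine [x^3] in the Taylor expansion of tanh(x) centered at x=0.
Expand to order 3: tanh(x) = -x^3/3 + x + O(x^4).
The coefficient of x^3 is -1/3.

Final answer: -1/3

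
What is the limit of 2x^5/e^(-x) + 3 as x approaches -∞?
The quotient is an ∞/∞ indeterminate form as x → -∞.
Compare growth rates of the dominant terms (exponentials ≫ polynomials ≫ logarithms), or apply L'Hôpital's rule; the quotient → 0.
Adding the constant: 0 + 3 = 3. Limit = 3.

Final answer: 3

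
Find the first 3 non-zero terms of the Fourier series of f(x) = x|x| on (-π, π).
(-8 + 2·π^2)·sin(x)/π - π·sin(2·x) + (-8 + 18·π^2)·sin(3·x)/(27·π)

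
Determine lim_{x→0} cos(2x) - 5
Direct substitution at x = 0 gives -4.

Final answer: -4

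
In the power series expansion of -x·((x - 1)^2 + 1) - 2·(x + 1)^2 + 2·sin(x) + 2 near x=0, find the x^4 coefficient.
Expand to order 4: -x·((x - 1)^2 + 1) - 2·(x + 1)^2 + 2·sin(x) + 2 = -4·x^3/3 - 4·x + O(x^5).
The coefficient of x^4 is 0.

Final answer: 0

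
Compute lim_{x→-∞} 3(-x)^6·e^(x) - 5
The product is a 0·∞ indeterminate form at x → -∞.
Rewrite the product as 3(-x)^6 / e^(-x) (an ∞/∞ form) and apply L'Hôpital, or use the standard hierarchy e^(|x|) ≫ |(-x)^6| as x → -∞.
The indeterminate product → 0, so the limit = -5.

Final answer: -5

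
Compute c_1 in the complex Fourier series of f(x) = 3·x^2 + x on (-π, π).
Compute the real Fourier coefficients first: a_1 = -12, b_1 = 2.
Then c_1 = (a_1 − i·b_1)/2 = -6 - i.

Final answer: -6 - i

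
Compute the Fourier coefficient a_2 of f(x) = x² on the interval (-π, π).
a_2 = (1/π) ∫_{-π}^{π} f(x)·cos(2x) dx.
Evaluate the integral (use parity and integration by parts as needed): a_2 = 1.

Final answer: 1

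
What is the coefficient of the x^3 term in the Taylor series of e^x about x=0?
Expand to order 3: e^x = x^3/6 + x^2/2 + x + 1 + O(x^4).
The coefficient of x^3 is 1/6.

Final answer: 1/6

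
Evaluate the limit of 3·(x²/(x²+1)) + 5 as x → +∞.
Evaluate the dominant behaviour as x → +∞; each term tends to a finite value or vanishes.
Limit = 8.

Final answer: 8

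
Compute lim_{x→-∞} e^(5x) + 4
Evaluate the dominant behaviour as x → -∞; each term tends to a finite value or vanishes.
Limit = 4.

Final answer: 4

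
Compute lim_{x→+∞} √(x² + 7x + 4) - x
This is an ∞ − ∞ indeterminate form.
Multiply and divide by the conjugate √(x²+7x + 4) + x; the x² terms cancel, leaving (7x + 4)/(√(x²+7x + 4)+x) → 7/2.
Limit = 7/2.

Final answer: 7/2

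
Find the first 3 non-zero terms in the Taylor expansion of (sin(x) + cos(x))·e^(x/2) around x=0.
x^2/8 + 3·x/2 + 1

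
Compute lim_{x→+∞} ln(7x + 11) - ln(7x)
This is an ∞ − ∞ indeterminate form.
Combine the logarithms: ln(7x+11) − ln(7x) = ln((7x+11)/(7x)) = ln(1 + 11/(7x)) → ln(1) = 0.
Limit = 0.

Final answer: 0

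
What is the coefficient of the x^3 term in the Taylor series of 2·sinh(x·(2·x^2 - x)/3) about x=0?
Expand to order 3: 2·sinh(x·(2·x^2 - x)/3) = 4·x^3/3 - 2·x^2/3 + O(x^4).
The coefficient of x^3 is 4/3.

Final answer: 4/3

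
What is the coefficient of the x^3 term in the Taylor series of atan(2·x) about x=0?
Expand to order 3: atan(2·x) = -8·x^3/3 + 2·x + O(x^4).
The coefficient of x^3 is -8/3.

Final answer: -8/3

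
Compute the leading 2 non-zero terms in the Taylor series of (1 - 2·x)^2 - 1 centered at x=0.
4·x^2 - 4·x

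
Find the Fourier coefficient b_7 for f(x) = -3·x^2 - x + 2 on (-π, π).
b_7 = (1/π) ∫_{-π}^{π} f(x)·sin(7x) dx.
Evaluate the integral (use parity and integration by parts as needed): b_7 = -2/7.

Final answer: -2/7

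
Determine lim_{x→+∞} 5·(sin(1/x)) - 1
Evaluate the dominant behaviour as x → +∞; each term tends to a finite value or vanishes.
Limit = -1.

Final answer: -1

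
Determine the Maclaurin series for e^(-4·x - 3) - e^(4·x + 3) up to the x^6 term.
x^6·(-256·e^(3)/45 + 256·e^(-3)/45) + x^5·(-128·e^(3)/15 - 128·e^(-3)/15) + x^4·(-32·e^(3)/3 + 32·e^(-3)/3) + x^3·(-32·e^(3)/3 - 32·e^(-3)/3) + x^2·(-8·e^(3) + 8·e^(-3)) + x·(-4·e^(3) - 4·e^(-3)) - e^(3) + e^(-3)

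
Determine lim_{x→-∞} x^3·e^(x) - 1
The product is a 0·∞ indeterminate form at x → -∞.
Rewrite the product as x^3 / e^(-x) (an ∞/∞ form) and apply L'Hôpital, or use the standard hierarchy e^(|x|) ≫ |x^3| as x → -∞.
The indeterminate product → 0, so the limit = -1.

Final answer: -1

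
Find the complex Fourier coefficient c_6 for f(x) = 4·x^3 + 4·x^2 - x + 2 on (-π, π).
Compute the real Fourier coefficients first: a_6 = 4/9, b_6 = 5/9 - 4·π^2/3.
Then c_6 = (a_6 − i·b_6)/2 = 2/9 - 5·i/18 + 2·i·π^2/3.

Final answer: 2/9 - 5·i/18 + 2·i·π^2/3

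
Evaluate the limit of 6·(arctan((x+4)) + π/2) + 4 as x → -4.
Direct substitution at x = -4 gives 4 + 3·π.

Final answer: 4 + 3·π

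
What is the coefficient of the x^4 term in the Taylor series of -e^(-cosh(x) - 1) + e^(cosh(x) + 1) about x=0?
Expand to order 4: -e^(-cosh(x) - 1) + e^(cosh(x) + 1) = x^4·(-e^(-2)/12 + e^(2)/6) + x^2·(e^(-2)/2 + e^(2)/2) - e^(-2) + e^(2) + O(x^5).
The coefficient of x^4 is -e^(-2)/12 + e^(2)/6.

Final answer: -e^(-2)/12 + e^(2)/6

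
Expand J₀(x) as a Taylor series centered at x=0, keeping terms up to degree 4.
x^4/64 - x^2/4 + 1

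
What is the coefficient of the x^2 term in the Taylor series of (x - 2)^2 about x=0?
Expand to order 2: (x - 2)^2 = x^2 - 4·x + 4 + O(x^3).
The coefficient of x^2 is 1.

Final answer: 1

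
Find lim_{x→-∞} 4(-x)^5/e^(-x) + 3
The quotient is an ∞/∞ indeterminate form as x → -∞.
Compare growth rates of the dominant terms (exponentials ≫ polynomials ≫ logarithms), or apply L'Hôpital's rule; the quotient → 0.
Adding the constant: 0 + 3 = 3. Limit = 3.

Final answer: 3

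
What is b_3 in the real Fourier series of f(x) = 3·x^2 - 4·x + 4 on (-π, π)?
b_3 = (1/π) ∫_{-π}^{π} f(x)·sin(3x) dx.
Evaluate the integral (use parity and integration by parts as needed): b_3 = -8/3.

Final answer: -8/3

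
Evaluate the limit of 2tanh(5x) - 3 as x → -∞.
Evaluate the dominant behaviour as x → -∞; each term tends to a finite value or vanishes.
Limit = -5.

Final answer: -5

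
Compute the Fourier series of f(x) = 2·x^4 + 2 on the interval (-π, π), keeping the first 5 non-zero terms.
(96 - 16·π^2)·cos(x) + (-6 + 4·π^2)·cos(2·x) + (32/27 - 16·π^2/9)·cos(3·x) + (-3/8 + π^2)·cos(4·x) + 2 + 2·π^4/5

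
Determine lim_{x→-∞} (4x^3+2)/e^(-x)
This is an ∞/∞ indeterminate form as x → -∞.
Compare growth rates of the dominant terms (exponentials ≫ polynomials ≫ logarithms), or apply L'Hôpital's rule; the quotient → 0.
Limit = 0.

Final answer: 0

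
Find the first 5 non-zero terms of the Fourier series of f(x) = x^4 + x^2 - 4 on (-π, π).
(44 - 8·π^2)·cos(x) + (-2 + 2·π^2)·cos(2·x) + (4/27 - 8·π^2/9)·cos(3·x) + (1/16 + π^2/2)·cos(4·x) - 4 + π^2/3 + π^4/5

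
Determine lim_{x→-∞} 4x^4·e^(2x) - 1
The product is a 0·∞ indeterminate form at x → -∞.
Rewrite the product as 4x^4 / e^(-2x) (an ∞/∞ form) and apply L'Hôpital, or use the standard hierarchy e^(2|x|) ≫ |x^4| as x → -∞.
The indeterminate product → 0, so the limit = -1.

Final answer: -1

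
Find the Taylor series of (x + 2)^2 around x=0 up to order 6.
x^2 + 4·x + 4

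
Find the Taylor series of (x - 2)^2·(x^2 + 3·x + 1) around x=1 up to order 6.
5 - 5·(x - 1) - 4·(x - 1)^2 + 3·(x - 1)^3 + (x - 1)^4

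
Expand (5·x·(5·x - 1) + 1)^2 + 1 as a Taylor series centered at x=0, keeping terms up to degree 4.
625·x^4 - 250·x^3 + 75·x^2 - 10·x + 2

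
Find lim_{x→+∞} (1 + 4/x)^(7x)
As x → +∞: write (1 + 4/x)^(7x) = ((1 + 4/x)^x)^7 → (e^4)^7 = e^28.
Limit = e^(28).

Final answer: e^(28)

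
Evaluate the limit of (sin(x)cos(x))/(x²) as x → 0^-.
Both numerator and denominator → 0 as x → 0^-; this is a 0/0 indeterminate form.
Expand each to leading order near x = 0: numerator ~ x, denominator ~ x^2.
The limit of the ratio is -∞.

Final answer: -∞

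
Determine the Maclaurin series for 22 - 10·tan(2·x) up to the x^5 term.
-128·x^5/3 - 80·x^3/3 - 20·x + 22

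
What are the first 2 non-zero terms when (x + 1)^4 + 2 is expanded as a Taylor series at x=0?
4·x + 3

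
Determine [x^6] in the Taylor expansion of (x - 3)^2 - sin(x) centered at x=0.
Expand to order 6: (x - 3)^2 - sin(x) = -x^5/120 + x^3/6 + x^2 - 7·x + 9 + O(x^7).
The coefficient of x^6 is 0.

Final answer: 0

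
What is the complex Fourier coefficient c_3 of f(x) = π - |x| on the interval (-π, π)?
Compute the real Fourier coefficients first: a_3 = 4/(9·π), b_3 = 0.
Then c_3 = (a_3 − i·b_3)/2 = 2/(9·π).

Final answer: 2/(9·π)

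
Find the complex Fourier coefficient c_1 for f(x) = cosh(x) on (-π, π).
Compute the real Fourier coefficients first: a_1 = -sinh(π)/π, b_1 = 0.
Then c_1 = (a_1 − i·b_1)/2 = -sinh(π)/(2·π).

Final answer: -sinh(π)/(2·π)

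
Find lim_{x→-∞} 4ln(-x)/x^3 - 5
The quotient is an ∞/∞ indeterminate form as x → -∞.
Compare growth rates of the dominant terms (exponentials ≫ polynomials ≫ logarithms), or apply L'Hôpital's rule; the quotient → 0.
Adding the constant: 0 - 5 = -5. Limit = -5.

Final answer: -5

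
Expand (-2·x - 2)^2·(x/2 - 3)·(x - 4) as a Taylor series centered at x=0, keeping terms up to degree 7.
2·x^4 - 16·x^3 + 10·x^2 + 76·x + 48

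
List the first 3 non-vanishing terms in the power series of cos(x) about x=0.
x^4/24 - x^2/2 + 1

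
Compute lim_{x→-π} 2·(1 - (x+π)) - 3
Direct substitution at x = -π gives -1.

Final answer: -1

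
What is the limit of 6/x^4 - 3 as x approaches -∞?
Evaluate the dominant behaviour as x → -∞; each term tends to a finite value or vanishes.
Limit = -3.

Final answer: -3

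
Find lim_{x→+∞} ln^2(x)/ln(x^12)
This is an ∞/∞ indeterminate form as x → +∞.
Write ln(x^12) = 12·ln(x), reducing the quotient to ln(x)/12 → ∞.
Limit = ∞.

Final answer: ∞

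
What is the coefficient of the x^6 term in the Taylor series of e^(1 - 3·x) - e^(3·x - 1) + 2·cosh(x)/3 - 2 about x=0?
Expand to order 6: e^(1 - 3·x) - e^(3·x - 1) + 2·cosh(x)/3 - 2 = x^6·(-81·e^(-1)/80 + 1/1080 + 81·e/80) + x^5·(-81·e/40 - 81·e^(-1)/40) + x^4·(-27·e^(-1)/8 + 1/36 + 27·e/8) + x^3·(-9·e/2 - 9·e^(-1)/2) + x^2·(-9·e^(-1)/2 + 1/3 + 9·e/2) + x·(-3·e - 3·e^(-1)) - 4/3 - e^(-1) + e + O(x^7).
The coefficient of x^6 is -81·e^(-1)/80 + 1/1080 + 81·e/80.

Final answer: -81·e^(-1)/80 + 1/1080 + 81·e/80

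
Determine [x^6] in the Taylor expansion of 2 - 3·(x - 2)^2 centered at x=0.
Expand to order 6: 2 - 3·(x - 2)^2 = -3·x^2 + 12·x - 10 + O(x^7).
The coefficient of x^6 is 0.

Final answer: 0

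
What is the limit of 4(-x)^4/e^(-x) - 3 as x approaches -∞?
The quotient is an ∞/∞ indeterminate form as x → -∞.
Compare growth rates of the dominant terms (exponentials ≫ polynomials ≫ logarithms), or apply L'Hôpital's rule; the quotient → 0.
Adding the constant: 0 - 3 = -3. Limit = -3.

Final answer: -3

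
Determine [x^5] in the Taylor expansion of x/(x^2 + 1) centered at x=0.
Expand to order 5: x/(x^2 + 1) = x^5 - x^3 + x + O(x^6).
The coefficient of x^5 is 1.

Final answer: 1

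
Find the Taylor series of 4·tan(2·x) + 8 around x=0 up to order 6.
256·x^5/15 + 32·x^3/3 + 8·x + 8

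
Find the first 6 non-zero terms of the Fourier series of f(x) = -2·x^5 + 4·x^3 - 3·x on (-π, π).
(-534 - 4·π^4 + 88·π^2)·sin(x) + (-14·π^2 + 24 + 2·π^4)·sin(2·x) + (-4·π^4/3 - 466/81 + 152·π^2/27)·sin(3·x) + (-13·π^2/4 + 87/32 + π^4)·sin(4·x) + (-4·π^4/5 - 1086/625 + 56·π^2/25)·sin(5·x) + (-46·π^2/27 + 104/81 + 2·π^4/3)·sin(6·x)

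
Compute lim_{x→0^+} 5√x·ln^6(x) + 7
The product is a 0·∞ indeterminate form at x → 0⁺.
Rewrite the product as 5·ln^6(x) / x^(-1/2) and apply L'Hôpital, or use the standard hierarchy x^(-1/2) ≫ |ln x|^6 as x → 0⁺.
The indeterminate product → 0, so the limit = 7.

Final answer: 7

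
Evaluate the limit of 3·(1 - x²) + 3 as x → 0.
Direct substitution at x = 0 gives 6.

Final answer: 6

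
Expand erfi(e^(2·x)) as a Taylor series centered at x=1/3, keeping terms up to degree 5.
erfi(e^(2/3)) + 4·e^(2/3)·e^(e^(4/3))·(x - 1/3)/√(π) + (4·e^(2/3)·e^(e^(4/3)) + 8·e^(2)·e^(e^(4/3)))·(x - 1/3)^2/√(π) + (8·e^(2/3)·e^(e^(4/3)) + 64·e^(2)·e^(e^(4/3)) + 32·e^(10/3)·e^(e^(4/3)))·(x - 1/3)^3/(3·√(π)) + (4·e^(2/3)·e^(e^(4/3)) + 104·e^(2)·e^(e^(4/3)) + 32·e^(14/3)·e^(e^(4/3)) + 144·e^(10/3)·e^(e^(4/3)))·(x - 1/3)^4/(3·√(π)) + (8·e^(2/3)·e^(e^(4/3)) + 640·e^(2)·e^(e^(4/3)) + 128·e^(6)·e^(e^(4/3)) + 1856·e^(10/3)·e^(e^(4/3)) + 1024·e^(14/3)·e^(e^(4/3)))·(x - 1/3)^5/(15·√(π))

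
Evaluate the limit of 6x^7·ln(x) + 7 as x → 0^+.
The product is a 0·∞ indeterminate form at x → 0⁺.
Rewrite the product as 6·ln(x) / x^(-7) and apply L'Hôpital, or use the standard hierarchy x^(-7) ≫ |ln x| as x → 0⁺.
The indeterminate product → 0, so the limit = 7.

Final answer: 7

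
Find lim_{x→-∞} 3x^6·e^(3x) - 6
The product is a 0·∞ indeterminate form at x → -∞.
Rewrite the product as 3x^6 / e^(-3x) (an ∞/∞ form) and apply L'Hôpital, or use the standard hierarchy e^(3|x|) ≫ |x^6| as x → -∞.
The indeterminate product → 0, so the limit = -6.

Final answer: -6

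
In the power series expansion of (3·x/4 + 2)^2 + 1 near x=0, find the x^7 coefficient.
Expand to order 7: (3·x/4 + 2)^2 + 1 = 9·x^2/16 + 3·x + 5 + O(x^8).
The coefficient of x^7 is 0.

Final answer: 0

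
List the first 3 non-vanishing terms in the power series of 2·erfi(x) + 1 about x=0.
4·x^3/(3·√(π)) + 4·x/√(π) + 1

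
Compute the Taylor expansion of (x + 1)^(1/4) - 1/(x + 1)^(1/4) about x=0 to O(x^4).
11·x^3/64 - x^2/4 + x/2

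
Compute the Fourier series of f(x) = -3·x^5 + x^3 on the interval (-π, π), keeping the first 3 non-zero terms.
(-732 - 6·π^4 + 122·π^2)·sin(x) + (-16·π^2 + 24 + 3·π^4)·sin(2·x) + (-2·π^4 - 92/27 + 46·π^2/9)·sin(3·x)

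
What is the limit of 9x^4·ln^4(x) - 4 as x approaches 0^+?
The product is a 0·∞ indeterminate form at x → 0⁺.
Rewrite the product as 9·ln^4(x) / x^(-4) and apply L'Hôpital, or use the standard hierarchy x^(-4) ≫ |ln x|^4 as x → 0⁺.
The indeterminate product → 0, so the limit = -4.

Final answer: -4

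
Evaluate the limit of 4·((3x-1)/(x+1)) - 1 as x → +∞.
Evaluate the dominant behaviour as x → +∞; each term tends to a finite value or vanishes.
Limit = 11.

Final answer: 11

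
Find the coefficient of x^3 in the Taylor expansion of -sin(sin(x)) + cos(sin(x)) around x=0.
Expand to order 3: -sin(sin(x)) + cos(sin(x)) = x^3/3 - x^2/2 - x + 1 + O(x^4).
The coefficient of x^3 is 1/3.

Final answer: 1/3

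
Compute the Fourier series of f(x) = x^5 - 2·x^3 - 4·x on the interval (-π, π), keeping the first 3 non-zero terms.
(-44·π^2 + 2·π^4 + 256)·sin(x) + (-π^4 - 13/2 + 7·π^2)·sin(2·x) + (-76·π^2/27 - 64/81 + 2·π^4/3)·sin(3·x)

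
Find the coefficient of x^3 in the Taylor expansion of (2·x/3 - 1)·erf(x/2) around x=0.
Expand to order 3: (2·x/3 - 1)·erf(x/2) = x^3/(12·√(π)) + 2·x^2/(3·√(π)) - x/√(π) + O(x^4).
The coefficient of x^3 is 1/(12·√(π)).

Final answer: 1/(12·√(π))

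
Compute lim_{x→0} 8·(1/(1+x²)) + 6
Direct substitution at x = 0 gives 14.

Final answer: 14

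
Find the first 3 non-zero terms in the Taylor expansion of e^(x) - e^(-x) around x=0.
x^5/60 + x^3/3 + 2·x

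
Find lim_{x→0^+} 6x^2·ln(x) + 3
The product is a 0·∞ indeterminate form at x → 0⁺.
Rewrite the product as 6·ln(x) / x^(-2) and apply L'Hôpital, or use the standard hierarchy x^(-2) ≫ |ln x| as x → 0⁺.
The indeterminate product → 0, so the limit = 3.

Final answer: 3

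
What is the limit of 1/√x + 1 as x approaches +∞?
Evaluate the dominant behaviour as x → +∞; each term tends to a finite value or vanishes.
Limit = 1.

Final answer: 1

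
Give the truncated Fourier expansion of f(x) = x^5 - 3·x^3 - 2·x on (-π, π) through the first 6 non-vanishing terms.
(-46·π^2 + 2·π^4 + 272)·sin(x) + (-π^4 - 10 + 8·π^2)·sin(2·x) + (-94·π^2/27 + 80/81 + 2·π^4/3)·sin(3·x) + (-π^4/2 + 13/64 + 17·π^2/8)·sin(4·x) + (-38·π^2/25 - 272/625 + 2·π^4/5)·sin(5·x) + (-π^4/3 + 38/81 + 32·π^2/27)·sin(6·x)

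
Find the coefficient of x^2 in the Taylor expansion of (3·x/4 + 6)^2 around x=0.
Expand to order 2: (3·x/4 + 6)^2 = 9·x^2/16 + 9·x + 36 + O(x^3).
The coefficient of x^2 is 9/16.

Final answer: 9/16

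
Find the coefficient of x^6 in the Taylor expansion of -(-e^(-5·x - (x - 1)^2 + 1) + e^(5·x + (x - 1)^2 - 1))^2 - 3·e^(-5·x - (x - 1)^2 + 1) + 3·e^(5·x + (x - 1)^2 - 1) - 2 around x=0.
Expand to order 6: -(-e^(-5·x - (x - 1)^2 + 1) + e^(5·x + (x - 1)^2 - 1))^2 - 3·e^(-5·x - (x - 1)^2 + 1) + 3·e^(5·x + (x - 1)^2 - 1) - 2 = -3607·x^6/20 - 2457·x^5/20 - 85·x^4 + 3·x^3 - 30·x^2 + 18·x - 2 + O(x^7).
The coefficient of x^6 is -3607/20.

Final answer: -3607/20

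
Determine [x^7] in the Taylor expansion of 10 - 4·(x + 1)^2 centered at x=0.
Expand to order 7: 10 - 4·(x + 1)^2 = -4·x^2 - 8·x + 6 + O(x^8).
The coefficient of x^7 is 0.

Final answer: 0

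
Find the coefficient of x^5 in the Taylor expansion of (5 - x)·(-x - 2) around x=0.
Expand to order 5: (5 - x)·(-x - 2) = x^2 - 3·x - 10 + O(x^6).
The coefficient of x^5 is 0.

Final answer: 0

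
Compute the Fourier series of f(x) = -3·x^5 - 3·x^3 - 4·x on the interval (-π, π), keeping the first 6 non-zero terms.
(-692 - 6·π^4 + 114·π^2)·sin(x) + (-12·π^2 + 22 + 3·π^4)·sin(2·x) + (-2·π^4 - 116/27 + 22·π^2/9)·sin(3·x) + (-3·π^2/8 + 137/64 + 3·π^4/2)·sin(4·x) + (-6·π^4/5 - 6·π^2/25 - 964/625)·sin(5·x) + (34/27 + 4·π^2/9 + π^4)·sin(6·x)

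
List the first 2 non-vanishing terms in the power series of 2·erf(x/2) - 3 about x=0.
2·x/√(π) - 3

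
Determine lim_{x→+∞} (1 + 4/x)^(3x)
As x → +∞: write (1 + 4/x)^(3x) = ((1 + 4/x)^x)^3 → (e^4)^3 = e^12.
Limit = e^(12).

Final answer: e^(12)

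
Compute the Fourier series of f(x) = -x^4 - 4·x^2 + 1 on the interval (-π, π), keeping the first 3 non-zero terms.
(-32 + 8·π^2)·cos(x) + (-2·π^2 - 1)·cos(2·x) - π^4/5 - 4·π^2/3 + 1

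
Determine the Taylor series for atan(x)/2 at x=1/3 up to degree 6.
atan(1/3)/2 + 9·(x - 1/3)/20 - 27·(x - 1/3)^2/200 - 81·(x - 1/3)^3/1000 + 243·(x - 1/3)^4/2500 - 729·(x - 1/3)^5/250000 - 28431·(x - 1/3)^6/500000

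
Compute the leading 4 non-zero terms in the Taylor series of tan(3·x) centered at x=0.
4131·x^7/35 + 162·x^5/5 + 9·x^3 + 3·x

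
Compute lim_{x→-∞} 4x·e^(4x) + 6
The product is a 0·∞ indeterminate form at x → -∞.
Rewrite the product as 4x / e^(-4x) (an ∞/∞ form) and apply L'Hôpital, or use the standard hierarchy e^(4|x|) ≫ |x| as x → -∞.
The indeterminate product → 0, so the limit = 6.

Final answer: 6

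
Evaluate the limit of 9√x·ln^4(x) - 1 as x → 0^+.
The product is a 0·∞ indeterminate form at x → 0⁺.
Rewrite the product as 9·ln^4(x) / x^(-1/2) and apply L'Hôpital, or use the standard hierarchy x^(-1/2) ≫ |ln x|^4 as x → 0⁺.
The indeterminate product → 0, so the limit = -1.

Final answer: -1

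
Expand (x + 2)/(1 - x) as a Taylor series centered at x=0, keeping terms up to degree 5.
3·x^5 + 3·x^4 + 3·x^3 + 3·x^2 + 3·x + 2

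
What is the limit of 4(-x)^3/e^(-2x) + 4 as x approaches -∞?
The quotient is an ∞/∞ indeterminate form as x → -∞.
Compare growth rates of the dominant terms (exponentials ≫ polynomials ≫ logarithms), or apply L'Hôpital's rule; the quotient → 0.
Adding the constant: 0 + 4 = 4. Limit = 4.

Final answer: 4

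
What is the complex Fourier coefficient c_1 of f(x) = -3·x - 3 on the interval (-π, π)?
Compute the real Fourier coefficients first: a_1 = 0, b_1 = -6.
Then c_1 = (a_1 − i·b_1)/2 = 3·i.

Final answer: 3·i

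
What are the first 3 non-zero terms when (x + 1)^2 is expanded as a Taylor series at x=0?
x^2 + 2·x + 1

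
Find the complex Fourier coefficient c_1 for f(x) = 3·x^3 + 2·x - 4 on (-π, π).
Compute the real Fourier coefficients first: a_1 = 0, b_1 = -32 + 6·π^2.
Then c_1 = (a_1 − i·b_1)/2 = -3·i·π^2 + 16·i.

Final answer: -3·i·π^2 + 16·i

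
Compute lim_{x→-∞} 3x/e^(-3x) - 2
The quotient is an ∞/∞ indeterminate form as x → -∞.
Compare growth rates of the dominant terms (exponentials ≫ polynomials ≫ logarithms), or apply L'Hôpital's rule; the quotient → 0.
Adding the constant: 0 - 2 = -2. Limit = -2.

Final answer: -2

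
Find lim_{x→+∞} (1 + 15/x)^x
As x → +∞: this is the defining limit (1 + 15/x)^x → e^15.
Limit = e^(15).

Final answer: e^(15)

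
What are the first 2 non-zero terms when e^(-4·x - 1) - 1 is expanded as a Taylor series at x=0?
-4·x·e^(-1) - 1 + e^(-1)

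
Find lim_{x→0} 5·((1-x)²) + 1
Direct substitution at x = 0 gives 6.

Final answer: 6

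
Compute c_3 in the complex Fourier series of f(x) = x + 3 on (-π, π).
Compute the real Fourier coefficients first: a_3 = 0, b_3 = 2/3.
Then c_3 = (a_3 − i·b_3)/2 = -i/3.

Final answer: -i/3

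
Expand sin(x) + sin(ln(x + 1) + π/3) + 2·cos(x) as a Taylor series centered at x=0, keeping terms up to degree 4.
x^4·(1/12 - 5·√(3)/24) + x^3·(-1/12 + √(3)/4) + x^2·(-5/4 - √(3)/4) + 3·x/2 + √(3)/2 + 2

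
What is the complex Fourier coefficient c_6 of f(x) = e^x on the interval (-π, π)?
Compute the real Fourier coefficients first: a_6 = (-1 + e^(2·π))·e^(-π)/(37·π), b_6 = (6 - 6·e^(2·π))·e^(-π)/(37·π).
Then c_6 = (a_6 − i·b_6)/2 = -e^(-π)/(74·π) + e^(π)/(74·π) - 3·i·e^(-π)/(37·π) + 3·i·e^(π)/(37·π).

Final answer: -e^(-π)/(74·π) + e^(π)/(74·π) - 3·i·e^(-π)/(37·π) + 3·i·e^(π)/(37·π)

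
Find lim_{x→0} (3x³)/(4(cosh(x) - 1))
Both numerator and denominator → 0 as x → 0; this is a 0/0 indeterminate form.
Expand each to leading order near x = 0: numerator ~ 3·x^3, denominator ~ 2·x^2.
The limit of the ratio is 0.

Final answer: 0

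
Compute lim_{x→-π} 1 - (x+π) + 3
Direct substitution at x = -π gives 4.

Final answer: 4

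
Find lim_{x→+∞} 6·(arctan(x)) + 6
Evaluate the dominant behaviour as x → +∞; each term tends to a finite value or vanishes.
Limit = 6 + 3·π.

Final answer: 6 + 3·π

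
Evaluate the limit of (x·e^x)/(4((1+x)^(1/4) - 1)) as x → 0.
Both numerator and denominator → 0 as x → 0; this is a 0/0 indeterminate form.
Expand each to leading order near x = 0: numerator ~ x, denominator ~ x.
The limit of the ratio is 1.

Final answer: 1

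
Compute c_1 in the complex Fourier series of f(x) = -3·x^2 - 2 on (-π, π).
Compute the real Fourier coefficients first: a_1 = 12, b_1 = 0.
Then c_1 = (a_1 − i·b_1)/2 = 6.

Final answer: 6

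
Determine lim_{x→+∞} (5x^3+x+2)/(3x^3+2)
This is an ∞/∞ indeterminate form as x → +∞.
Divide numerator and denominator by x^3 and let the lower-order terms vanish; the leading terms give 5/3.
Limit = 5/3.

Final answer: 5/3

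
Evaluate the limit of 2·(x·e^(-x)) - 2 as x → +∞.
Evaluate the dominant behaviour as x → +∞; each term tends to a finite value or vanishes.
Limit = -2.

Final answer: -2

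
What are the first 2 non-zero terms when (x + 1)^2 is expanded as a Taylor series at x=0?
2·x + 1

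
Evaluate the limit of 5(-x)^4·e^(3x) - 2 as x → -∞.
The product is a 0·∞ indeterminate form at x → -∞.
Rewrite the product as 5(-x)^4 / e^(-3x) (an ∞/∞ form) and apply L'Hôpital, or use the standard hierarchy e^(3|x|) ≫ |(-x)^4| as x → -∞.
The indeterminate product → 0, so the limit = -2.

Final answer: -2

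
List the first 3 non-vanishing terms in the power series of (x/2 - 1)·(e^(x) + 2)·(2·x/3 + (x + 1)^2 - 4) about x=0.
-5·x^2/3 - 19·x/2 + 9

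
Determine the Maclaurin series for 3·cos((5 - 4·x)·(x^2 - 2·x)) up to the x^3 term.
390·x^3 - 150·x^2 + 3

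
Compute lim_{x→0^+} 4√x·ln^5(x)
This is a 0·∞ indeterminate form at x → 0⁺.
Rewrite the product as 4·ln^5(x) / x^(-1/2) and apply L'Hôpital, or use the standard hierarchy x^(-1/2) ≫ |ln x|^5 as x → 0⁺.
The indeterminate product → 0, so the limit = 0.

Final answer: 0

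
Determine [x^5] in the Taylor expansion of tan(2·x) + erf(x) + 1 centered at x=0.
Expand to order 5: tan(2·x) + erf(x) + 1 = x^5·(1/(5·√(π)) + 64/15) + x^3·(8/3 - 2/(3·√(π))) + x·(2/√(π) + 2) + 1 + O(x^6).
The coefficient of x^5 is 1/(5·√(π)) + 64/15.

Final answer: 1/(5·√(π)) + 64/15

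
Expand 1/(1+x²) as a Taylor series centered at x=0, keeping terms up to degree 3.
1 - x^2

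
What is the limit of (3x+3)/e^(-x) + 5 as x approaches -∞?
The quotient is an ∞/∞ indeterminate form as x → -∞.
Compare growth rates of the dominant terms (exponentials ≫ polynomials ≫ logarithms), or apply L'Hôpital's rule; the quotient → 0.
Adding the constant: 0 + 5 = 5. Limit = 5.

Final answer: 5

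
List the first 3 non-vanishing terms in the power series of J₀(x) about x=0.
x^4/64 - x^2/4 + 1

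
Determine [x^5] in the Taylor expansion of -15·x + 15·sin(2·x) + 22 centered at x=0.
Expand to order 5: -15·x + 15·sin(2·x) + 22 = 4·x^5 - 20·x^3 + 15·x + 22 + O(x^6).
The coefficient of x^5 is 4.

Final answer: 4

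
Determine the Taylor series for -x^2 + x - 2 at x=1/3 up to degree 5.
-16/9 + (x - 1/3)/3 - (x - 1/3)^2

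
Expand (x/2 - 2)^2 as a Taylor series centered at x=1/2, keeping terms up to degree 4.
49/16 - 7·(x - 1/2)/4 + (x - 1/2)^2/4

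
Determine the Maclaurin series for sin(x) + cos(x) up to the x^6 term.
-x^6/720 + x^5/120 + x^4/24 - x^3/6 - x^2/2 + x + 1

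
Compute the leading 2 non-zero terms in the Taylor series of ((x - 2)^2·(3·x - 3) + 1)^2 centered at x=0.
121 - 528·x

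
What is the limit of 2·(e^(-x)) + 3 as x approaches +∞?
Evaluate the dominant behaviour as x → +∞; each term tends to a finite value or vanishes.
Limit = 3.

Final answer: 3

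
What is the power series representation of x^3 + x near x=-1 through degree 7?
-2 + 4·(x + 1) - 3·(x + 1)^2 + (x + 1)^3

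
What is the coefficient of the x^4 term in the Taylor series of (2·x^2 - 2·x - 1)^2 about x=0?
Expand to order 4: (2·x^2 - 2·x - 1)^2 = 4·x^4 - 8·x^3 + 4·x + 1 + O(x^5).
The coefficient of x^4 is 4.

Final answer: 4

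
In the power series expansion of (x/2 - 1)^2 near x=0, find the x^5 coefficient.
Expand to order 5: (x/2 - 1)^2 = x^2/4 - x + 1 + O(x^6).
The coefficient of x^5 is 0.

Final answer: 0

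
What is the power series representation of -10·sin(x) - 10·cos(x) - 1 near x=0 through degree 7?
x^7/504 + x^6/72 - x^5/12 - 5·x^4/12 + 5·x^3/3 + 5·x^2 - 10·x - 11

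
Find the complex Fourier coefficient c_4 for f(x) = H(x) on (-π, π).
Compute the real Fourier coefficients first: a_4 = 0, b_4 = 0.
Then c_4 = (a_4 − i·b_4)/2 = 0.

Final answer: 0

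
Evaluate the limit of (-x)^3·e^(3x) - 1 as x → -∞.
The product is a 0·∞ indeterminate form at x → -∞.
Rewrite the product as (-x)^3 / e^(-3x) (an ∞/∞ form) and apply L'Hôpital, or use the standard hierarchy e^(3|x|) ≫ |(-x)^3| as x → -∞.
The indeterminate product → 0, so the limit = -1.

Final answer: -1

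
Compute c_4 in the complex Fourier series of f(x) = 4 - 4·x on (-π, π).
Compute the real Fourier coefficients first: a_4 = 0, b_4 = 2.
Then c_4 = (a_4 − i·b_4)/2 = -i.

Final answer: -i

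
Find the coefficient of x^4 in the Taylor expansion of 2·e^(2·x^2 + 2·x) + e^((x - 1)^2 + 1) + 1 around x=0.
40/3 + 19·e^(2)/6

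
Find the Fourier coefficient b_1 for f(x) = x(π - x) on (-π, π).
b_1 = (1/π) ∫_{-π}^{π} f(x)·sin(1x) dx.
Evaluate the integral (use parity and integration by parts as needed): b_1 = 2·π.

Final answer: 2·π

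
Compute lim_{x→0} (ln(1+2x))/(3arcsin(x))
Both numerator and denominator → 0 as x → 0; this is a 0/0 indeterminate form.
Expand each to leading order near x = 0: numerator ~ 2·x, denominator ~ 3·x.
The limit of the ratio is 2/3.

Final answer: 2/3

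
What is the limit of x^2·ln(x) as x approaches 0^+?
This is a 0·∞ indeterminate form at x → 0⁺.
Rewrite the product as ln(x) / x^(-2) and apply L'Hôpital, or use the standard hierarchy x^(-2) ≫ |ln x| as x → 0⁺.
The indeterminate product → 0, so the limit = 0.

Final answer: 0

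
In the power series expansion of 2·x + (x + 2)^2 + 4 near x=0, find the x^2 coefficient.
Expand to order 2: 2·x + (x + 2)^2 + 4 = x^2 + 6·x + 8 + O(x^3).
The coefficient of x^2 is 1.

Final answer: 1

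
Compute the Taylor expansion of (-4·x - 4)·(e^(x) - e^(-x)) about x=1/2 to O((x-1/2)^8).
(6 - 6·e)·e^(-1/2) + (-10·e - 2)·e^(-1/2)·(x - 1/2) + (-7·e - 1)·e^(-1/2)·(x - 1/2)^2 + (1 - 3·e)·e^(-1/2)·(x - 1/2)^3 + (-11·e - 5)·e^(-1/2)·(x - 1/2)^4/12 + (7 - 13·e)·e^(-1/2)·(x - 1/2)^5/60 + (-5·e - 3)·e^(-1/2)·(x - 1/2)^6/120 + (11 - 17·e)·e^(-1/2)·(x - 1/2)^7/2520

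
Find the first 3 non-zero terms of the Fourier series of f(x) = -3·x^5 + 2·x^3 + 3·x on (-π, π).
(-738 - 6·π^4 + 124·π^2)·sin(x) + (-17·π^2 + 45/2 + 3·π^4)·sin(2·x) + (-2·π^4 - 50/27 + 52·π^2/9)·sin(3·x)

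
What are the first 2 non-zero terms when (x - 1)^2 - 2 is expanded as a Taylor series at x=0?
-2·x - 1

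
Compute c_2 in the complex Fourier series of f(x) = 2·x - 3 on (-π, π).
Compute the real Fourier coefficients first: a_2 = 0, b_2 = -2.
Then c_2 = (a_2 − i·b_2)/2 = i.

Final answer: i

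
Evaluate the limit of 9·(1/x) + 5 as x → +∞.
Evaluate the dominant behaviour as x → +∞; each term tends to a finite value or vanishes.
Limit = 5.

Final answer: 5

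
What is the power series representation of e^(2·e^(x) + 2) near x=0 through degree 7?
2369·x^7·e^(4)/840 + 27·x^6·e^(4)/8 + 227·x^5·e^(4)/60 + 47·x^4·e^(4)/12 + 11·x^3·e^(4)/3 + 3·x^2·e^(4) + 2·x·e^(4) + e^(4)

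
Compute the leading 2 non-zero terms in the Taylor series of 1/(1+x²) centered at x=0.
1 - x^2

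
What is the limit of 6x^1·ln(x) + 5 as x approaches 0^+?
The product is a 0·∞ indeterminate form at x → 0⁺.
Rewrite the product as 6·ln(x) / x^(-1) and apply L'Hôpital, or use the standard hierarchy x^(-1) ≫ |ln x| as x → 0⁺.
The indeterminate product → 0, so the limit = 5.

Final answer: 5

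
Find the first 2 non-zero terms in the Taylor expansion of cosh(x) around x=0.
x^2/2 + 1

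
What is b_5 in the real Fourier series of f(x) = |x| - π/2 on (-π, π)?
b_5 = (1/π) ∫_{-π}^{π} f(x)·sin(5x) dx.
Evaluate the integral (use parity and integration by parts as needed): b_5 = 0.

Final answer: 0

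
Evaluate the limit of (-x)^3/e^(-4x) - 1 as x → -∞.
The quotient is an ∞/∞ indeterminate form as x → -∞.
Compare growth rates of the dominant terms (exponentials ≫ polynomials ≫ logarithms), or apply L'Hôpital's rule; the quotient → 0.
Adding the constant: 0 - 1 = -1. Limit = -1.

Final answer: -1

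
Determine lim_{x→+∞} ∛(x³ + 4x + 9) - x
This is an ∞ − ∞ indeterminate form.
Multiply by (A² + AB + B²)/(A² + AB + B²) where A = ∛(x³+4x + 9), B = x to use A³ − B³ = (A−B)(A²+AB+B²); the x³ terms cancel, leaving (4x + 9)/(A²+AB+B²) with denominator ~ 3x², so the limit is 0.
Limit = 0.

Final answer: 0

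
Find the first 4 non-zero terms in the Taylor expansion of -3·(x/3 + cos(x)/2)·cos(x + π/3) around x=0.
x^3·(1/4 - √(3)/2) + x^2·(3/4 + √(3)/2) + x·(-1/2 + 3·√(3)/4) - 3/4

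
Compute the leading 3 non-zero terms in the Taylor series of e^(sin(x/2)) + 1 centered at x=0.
x^2/8 + x/2 + 2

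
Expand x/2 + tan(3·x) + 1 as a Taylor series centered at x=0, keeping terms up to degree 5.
162·x^5/5 + 9·x^3 + 7·x/2 + 1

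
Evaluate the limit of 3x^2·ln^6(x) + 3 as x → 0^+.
The product is a 0·∞ indeterminate form at x → 0⁺.
Rewrite the product as 3·ln^6(x) / x^(-2) and apply L'Hôpital, or use the standard hierarchy x^(-2) ≫ |ln x|^6 as x → 0⁺.
The indeterminate product → 0, so the limit = 3.

Final answer: 3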